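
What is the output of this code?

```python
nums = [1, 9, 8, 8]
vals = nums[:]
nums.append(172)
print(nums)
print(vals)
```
[1, 9, 8, 8, 172]
[1, 9, 8, 8]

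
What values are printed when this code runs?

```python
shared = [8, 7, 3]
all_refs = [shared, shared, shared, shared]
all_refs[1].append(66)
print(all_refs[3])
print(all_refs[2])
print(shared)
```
[8, 7, 3, 66]
[8, 7, 3, 66]
[8, 7, 3, 66]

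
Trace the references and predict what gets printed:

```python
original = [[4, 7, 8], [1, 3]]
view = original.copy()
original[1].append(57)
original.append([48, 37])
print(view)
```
[[4, 7, 8], [1, 3, 57]]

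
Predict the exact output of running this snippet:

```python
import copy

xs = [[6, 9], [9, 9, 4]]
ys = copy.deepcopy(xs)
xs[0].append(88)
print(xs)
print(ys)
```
[[6, 9, 88], [9, 9, 4]]
[[6, 9], [9, 9, 4]]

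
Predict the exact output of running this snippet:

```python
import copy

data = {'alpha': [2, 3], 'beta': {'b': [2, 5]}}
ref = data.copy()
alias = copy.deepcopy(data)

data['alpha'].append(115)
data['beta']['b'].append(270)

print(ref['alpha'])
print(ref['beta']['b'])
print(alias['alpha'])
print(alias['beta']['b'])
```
[2, 3, 115]
[2, 5, 270]
[2, 3]
[2, 5]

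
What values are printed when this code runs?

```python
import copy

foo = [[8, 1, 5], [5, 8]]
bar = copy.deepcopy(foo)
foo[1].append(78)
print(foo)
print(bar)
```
[[8, 1, 5], [5, 8, 78]]
[[8, 1, 5], [5, 8]]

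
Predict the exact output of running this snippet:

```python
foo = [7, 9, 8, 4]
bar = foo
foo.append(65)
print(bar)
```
[7, 9, 8, 4, 65]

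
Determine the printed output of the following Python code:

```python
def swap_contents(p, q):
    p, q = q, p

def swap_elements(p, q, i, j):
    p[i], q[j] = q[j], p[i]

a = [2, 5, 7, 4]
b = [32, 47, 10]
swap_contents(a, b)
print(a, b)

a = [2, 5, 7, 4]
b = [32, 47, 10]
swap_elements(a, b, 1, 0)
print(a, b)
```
[2, 5, 7, 4] [32, 47, 10]
[2, 32, 7, 4] [5, 47, 10]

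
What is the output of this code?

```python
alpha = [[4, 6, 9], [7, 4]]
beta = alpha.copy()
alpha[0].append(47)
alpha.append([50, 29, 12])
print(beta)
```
[[4, 6, 9, 47], [7, 4]]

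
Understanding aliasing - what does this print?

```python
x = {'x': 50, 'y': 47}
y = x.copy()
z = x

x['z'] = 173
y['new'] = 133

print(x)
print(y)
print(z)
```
{'x': 50, 'y': 47, 'z': 173}
{'x': 50, 'y': 47, 'new': 133}
{'x': 50, 'y': 47, 'z': 173}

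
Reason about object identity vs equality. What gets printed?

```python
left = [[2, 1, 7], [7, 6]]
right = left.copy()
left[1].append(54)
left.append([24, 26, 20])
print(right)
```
[[2, 1, 7], [7, 6, 54]]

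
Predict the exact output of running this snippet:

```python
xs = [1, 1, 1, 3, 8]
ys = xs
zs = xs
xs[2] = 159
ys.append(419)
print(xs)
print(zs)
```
[1, 1, 159, 3, 8, 419]
[1, 1, 159, 3, 8, 419]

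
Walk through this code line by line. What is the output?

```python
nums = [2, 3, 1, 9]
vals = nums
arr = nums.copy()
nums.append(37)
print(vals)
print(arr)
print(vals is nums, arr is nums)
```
[2, 3, 1, 9, 37]
[2, 3, 1, 9]
True False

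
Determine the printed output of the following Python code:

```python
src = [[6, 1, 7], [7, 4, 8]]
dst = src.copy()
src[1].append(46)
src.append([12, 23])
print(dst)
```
[[6, 1, 7], [7, 4, 8, 46]]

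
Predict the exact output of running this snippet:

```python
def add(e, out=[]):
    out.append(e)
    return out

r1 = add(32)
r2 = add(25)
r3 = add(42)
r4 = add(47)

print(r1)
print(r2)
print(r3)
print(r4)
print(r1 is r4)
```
[32, 25, 42, 47]
[32, 25, 42, 47]
[32, 25, 42, 47]
[32, 25, 42, 47]
True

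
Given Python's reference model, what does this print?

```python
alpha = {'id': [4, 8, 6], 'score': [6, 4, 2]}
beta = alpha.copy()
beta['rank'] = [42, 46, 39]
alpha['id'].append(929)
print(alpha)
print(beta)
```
{'id': [4, 8, 6, 929], 'score': [6, 4, 2]}
{'id': [4, 8, 6, 929], 'score': [6, 4, 2], 'rank': [42, 46, 39]}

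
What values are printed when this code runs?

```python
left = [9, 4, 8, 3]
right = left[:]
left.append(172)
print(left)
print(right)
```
[9, 4, 8, 3, 172]
[9, 4, 8, 3]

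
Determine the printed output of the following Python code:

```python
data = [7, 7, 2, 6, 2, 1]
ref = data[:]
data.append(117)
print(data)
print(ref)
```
[7, 7, 2, 6, 2, 1, 117]
[7, 7, 2, 6, 2, 1]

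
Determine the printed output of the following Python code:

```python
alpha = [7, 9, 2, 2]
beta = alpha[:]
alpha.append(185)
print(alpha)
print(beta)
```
[7, 9, 2, 2, 185]
[7, 9, 2, 2]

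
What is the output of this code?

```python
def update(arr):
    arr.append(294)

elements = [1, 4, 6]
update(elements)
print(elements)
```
[1, 4, 6, 294]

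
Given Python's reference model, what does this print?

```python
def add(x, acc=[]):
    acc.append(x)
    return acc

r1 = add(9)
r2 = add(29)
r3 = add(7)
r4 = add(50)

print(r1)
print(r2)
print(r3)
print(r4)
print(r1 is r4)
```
[9, 29, 7, 50]
[9, 29, 7, 50]
[9, 29, 7, 50]
[9, 29, 7, 50]
True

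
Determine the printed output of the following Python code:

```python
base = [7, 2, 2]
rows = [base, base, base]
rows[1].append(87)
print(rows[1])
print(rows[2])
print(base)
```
[7, 2, 2, 87]
[7, 2, 2, 87]
[7, 2, 2, 87]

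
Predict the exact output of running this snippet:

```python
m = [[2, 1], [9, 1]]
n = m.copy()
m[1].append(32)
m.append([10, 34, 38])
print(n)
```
[[2, 1], [9, 1, 32]]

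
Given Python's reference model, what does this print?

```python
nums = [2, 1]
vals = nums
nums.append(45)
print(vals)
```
[2, 1, 45]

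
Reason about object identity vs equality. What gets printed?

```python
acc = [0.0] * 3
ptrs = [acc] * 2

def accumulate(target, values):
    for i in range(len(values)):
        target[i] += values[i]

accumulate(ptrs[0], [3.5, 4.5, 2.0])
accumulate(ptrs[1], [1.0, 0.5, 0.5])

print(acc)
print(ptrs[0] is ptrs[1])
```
[4.5, 5.0, 2.5]
True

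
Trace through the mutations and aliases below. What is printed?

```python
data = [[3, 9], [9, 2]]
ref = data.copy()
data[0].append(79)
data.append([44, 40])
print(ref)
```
[[3, 9, 79], [9, 2]]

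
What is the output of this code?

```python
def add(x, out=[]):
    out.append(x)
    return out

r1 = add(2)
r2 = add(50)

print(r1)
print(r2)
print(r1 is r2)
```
[2, 50]
[2, 50]
True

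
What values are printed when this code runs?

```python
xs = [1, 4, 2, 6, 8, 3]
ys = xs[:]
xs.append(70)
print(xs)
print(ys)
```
[1, 4, 2, 6, 8, 3, 70]
[1, 4, 2, 6, 8, 3]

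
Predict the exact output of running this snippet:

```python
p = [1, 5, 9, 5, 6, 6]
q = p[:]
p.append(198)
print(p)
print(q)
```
[1, 5, 9, 5, 6, 6, 198]
[1, 5, 9, 5, 6, 6]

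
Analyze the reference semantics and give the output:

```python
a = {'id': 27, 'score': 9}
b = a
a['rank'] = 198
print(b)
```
{'id': 27, 'score': 9, 'rank': 198}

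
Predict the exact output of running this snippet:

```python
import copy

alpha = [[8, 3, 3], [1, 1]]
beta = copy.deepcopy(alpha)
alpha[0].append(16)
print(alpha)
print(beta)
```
[[8, 3, 3, 16], [1, 1]]
[[8, 3, 3], [1, 1]]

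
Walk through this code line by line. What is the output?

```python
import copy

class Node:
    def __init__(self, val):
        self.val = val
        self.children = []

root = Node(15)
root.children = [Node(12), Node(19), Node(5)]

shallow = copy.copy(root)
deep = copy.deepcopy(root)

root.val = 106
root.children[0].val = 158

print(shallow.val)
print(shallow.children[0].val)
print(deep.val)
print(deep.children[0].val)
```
15
158
15
12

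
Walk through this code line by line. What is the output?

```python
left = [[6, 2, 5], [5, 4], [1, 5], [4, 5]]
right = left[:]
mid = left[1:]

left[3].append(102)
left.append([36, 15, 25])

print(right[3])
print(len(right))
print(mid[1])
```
[4, 5, 102]
4
[1, 5]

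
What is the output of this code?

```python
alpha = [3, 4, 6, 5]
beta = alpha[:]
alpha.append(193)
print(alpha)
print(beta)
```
[3, 4, 6, 5, 193]
[3, 4, 6, 5]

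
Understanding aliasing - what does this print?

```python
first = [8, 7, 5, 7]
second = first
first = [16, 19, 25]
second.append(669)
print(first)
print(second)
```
[16, 19, 25]
[8, 7, 5, 7, 669]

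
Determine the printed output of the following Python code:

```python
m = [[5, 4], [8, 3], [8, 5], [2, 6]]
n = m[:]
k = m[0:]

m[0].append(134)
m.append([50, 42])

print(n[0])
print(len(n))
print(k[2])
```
[5, 4, 134]
4
[8, 5]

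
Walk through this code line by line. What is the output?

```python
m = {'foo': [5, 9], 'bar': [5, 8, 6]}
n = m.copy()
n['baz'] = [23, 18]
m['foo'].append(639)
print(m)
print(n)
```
{'foo': [5, 9, 639], 'bar': [5, 8, 6]}
{'foo': [5, 9, 639], 'bar': [5, 8, 6], 'baz': [23, 18]}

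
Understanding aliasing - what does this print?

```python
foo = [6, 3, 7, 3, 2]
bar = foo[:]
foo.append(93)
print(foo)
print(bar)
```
[6, 3, 7, 3, 2, 93]
[6, 3, 7, 3, 2]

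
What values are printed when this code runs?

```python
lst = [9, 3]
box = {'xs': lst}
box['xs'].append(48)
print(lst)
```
[9, 3, 48]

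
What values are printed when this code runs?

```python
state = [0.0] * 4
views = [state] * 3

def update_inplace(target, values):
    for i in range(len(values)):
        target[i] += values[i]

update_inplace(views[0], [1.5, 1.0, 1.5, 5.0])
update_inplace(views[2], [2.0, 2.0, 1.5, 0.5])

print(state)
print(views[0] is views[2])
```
[3.5, 3.0, 3.0, 5.5]
True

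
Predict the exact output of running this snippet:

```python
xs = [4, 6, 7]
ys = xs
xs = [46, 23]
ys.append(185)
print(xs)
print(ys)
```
[46, 23]
[4, 6, 7, 185]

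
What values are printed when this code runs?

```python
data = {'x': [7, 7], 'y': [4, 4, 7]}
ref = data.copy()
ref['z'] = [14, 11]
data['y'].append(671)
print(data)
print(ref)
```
{'x': [7, 7], 'y': [4, 4, 7, 671]}
{'x': [7, 7], 'y': [4, 4, 7, 671], 'z': [14, 11]}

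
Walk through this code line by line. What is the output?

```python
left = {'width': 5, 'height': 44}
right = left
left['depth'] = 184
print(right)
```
{'width': 5, 'height': 44, 'depth': 184}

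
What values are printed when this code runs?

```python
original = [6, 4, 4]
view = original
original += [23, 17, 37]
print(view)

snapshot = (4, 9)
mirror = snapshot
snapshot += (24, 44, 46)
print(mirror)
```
[6, 4, 4, 23, 17, 37]
(4, 9)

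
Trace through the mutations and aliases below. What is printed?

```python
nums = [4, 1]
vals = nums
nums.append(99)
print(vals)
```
[4, 1, 99]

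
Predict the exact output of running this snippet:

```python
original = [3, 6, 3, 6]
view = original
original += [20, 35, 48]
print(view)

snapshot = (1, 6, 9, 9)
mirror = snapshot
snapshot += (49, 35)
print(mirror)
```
[3, 6, 3, 6, 20, 35, 48]
(1, 6, 9, 9)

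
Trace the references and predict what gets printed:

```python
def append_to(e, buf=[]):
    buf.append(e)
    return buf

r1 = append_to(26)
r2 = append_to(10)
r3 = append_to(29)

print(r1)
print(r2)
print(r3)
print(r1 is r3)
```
[26, 10, 29]
[26, 10, 29]
[26, 10, 29]
True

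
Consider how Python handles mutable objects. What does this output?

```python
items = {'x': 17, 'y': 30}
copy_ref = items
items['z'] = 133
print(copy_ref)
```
{'x': 17, 'y': 30, 'z': 133}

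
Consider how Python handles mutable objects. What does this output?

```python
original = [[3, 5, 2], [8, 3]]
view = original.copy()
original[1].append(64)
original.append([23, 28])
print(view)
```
[[3, 5, 2], [8, 3, 64]]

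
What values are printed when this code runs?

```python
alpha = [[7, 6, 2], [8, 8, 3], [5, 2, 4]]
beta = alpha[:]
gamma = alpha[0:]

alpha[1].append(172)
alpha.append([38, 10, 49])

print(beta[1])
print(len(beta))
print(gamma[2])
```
[8, 8, 3, 172]
3
[5, 2, 4]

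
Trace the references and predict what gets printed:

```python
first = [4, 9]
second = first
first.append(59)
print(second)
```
[4, 9, 59]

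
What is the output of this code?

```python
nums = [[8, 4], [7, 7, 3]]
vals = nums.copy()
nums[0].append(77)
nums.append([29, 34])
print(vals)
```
[[8, 4, 77], [7, 7, 3]]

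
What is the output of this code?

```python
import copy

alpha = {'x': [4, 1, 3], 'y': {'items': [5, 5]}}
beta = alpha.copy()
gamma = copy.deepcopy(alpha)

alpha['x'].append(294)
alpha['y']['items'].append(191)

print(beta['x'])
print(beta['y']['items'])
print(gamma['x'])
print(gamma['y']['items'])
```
[4, 1, 3, 294]
[5, 5, 191]
[4, 1, 3]
[5, 5]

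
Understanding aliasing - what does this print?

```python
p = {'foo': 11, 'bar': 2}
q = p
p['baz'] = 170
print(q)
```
{'foo': 11, 'bar': 2, 'baz': 170}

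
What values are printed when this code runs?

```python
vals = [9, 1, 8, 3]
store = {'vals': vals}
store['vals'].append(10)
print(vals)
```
[9, 1, 8, 3, 10]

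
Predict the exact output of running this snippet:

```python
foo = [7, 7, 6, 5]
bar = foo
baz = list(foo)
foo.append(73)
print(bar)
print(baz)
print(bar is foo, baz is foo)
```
[7, 7, 6, 5, 73]
[7, 7, 6, 5]
True False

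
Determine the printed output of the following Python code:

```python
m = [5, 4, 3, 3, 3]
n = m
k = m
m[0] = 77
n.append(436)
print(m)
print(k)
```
[77, 4, 3, 3, 3, 436]
[77, 4, 3, 3, 3, 436]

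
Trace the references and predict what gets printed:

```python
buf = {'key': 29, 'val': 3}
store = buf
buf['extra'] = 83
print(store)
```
{'key': 29, 'val': 3, 'extra': 83}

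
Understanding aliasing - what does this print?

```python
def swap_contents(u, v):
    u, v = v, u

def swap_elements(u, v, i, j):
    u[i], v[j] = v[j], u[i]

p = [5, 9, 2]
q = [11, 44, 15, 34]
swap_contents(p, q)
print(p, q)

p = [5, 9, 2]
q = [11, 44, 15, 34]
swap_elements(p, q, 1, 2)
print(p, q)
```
[5, 9, 2] [11, 44, 15, 34]
[5, 15, 2] [11, 44, 9, 34]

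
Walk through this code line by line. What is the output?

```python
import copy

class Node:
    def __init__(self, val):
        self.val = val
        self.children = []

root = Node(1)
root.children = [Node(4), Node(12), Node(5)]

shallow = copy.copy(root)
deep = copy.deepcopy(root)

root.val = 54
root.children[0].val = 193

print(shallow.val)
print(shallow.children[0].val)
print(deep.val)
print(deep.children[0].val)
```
1
193
1
4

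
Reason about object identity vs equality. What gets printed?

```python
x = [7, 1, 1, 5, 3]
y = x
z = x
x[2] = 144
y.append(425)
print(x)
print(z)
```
[7, 1, 144, 5, 3, 425]
[7, 1, 144, 5, 3, 425]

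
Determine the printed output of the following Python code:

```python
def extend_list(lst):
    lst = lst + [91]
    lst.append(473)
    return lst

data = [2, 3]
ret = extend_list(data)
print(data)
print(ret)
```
[2, 3]
[2, 3, 91, 473]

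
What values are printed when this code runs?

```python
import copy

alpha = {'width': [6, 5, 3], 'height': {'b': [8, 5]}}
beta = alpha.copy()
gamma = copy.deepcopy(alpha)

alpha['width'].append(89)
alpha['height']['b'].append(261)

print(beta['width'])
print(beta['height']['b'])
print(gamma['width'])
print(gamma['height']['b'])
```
[6, 5, 3, 89]
[8, 5, 261]
[6, 5, 3]
[8, 5]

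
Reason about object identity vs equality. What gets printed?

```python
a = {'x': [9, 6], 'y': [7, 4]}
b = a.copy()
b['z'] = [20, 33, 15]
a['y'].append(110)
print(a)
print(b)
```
{'x': [9, 6], 'y': [7, 4, 110]}
{'x': [9, 6], 'y': [7, 4, 110], 'z': [20, 33, 15]}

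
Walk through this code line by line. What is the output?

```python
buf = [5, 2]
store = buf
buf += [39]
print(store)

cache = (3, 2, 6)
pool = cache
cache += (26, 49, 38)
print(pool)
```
[5, 2, 39]
(3, 2, 6)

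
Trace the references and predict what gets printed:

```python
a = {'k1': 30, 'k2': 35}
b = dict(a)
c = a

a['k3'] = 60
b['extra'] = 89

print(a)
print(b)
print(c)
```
{'k1': 30, 'k2': 35, 'k3': 60}
{'k1': 30, 'k2': 35, 'extra': 89}
{'k1': 30, 'k2': 35, 'k3': 60}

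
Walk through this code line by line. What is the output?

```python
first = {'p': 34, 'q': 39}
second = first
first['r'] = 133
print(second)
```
{'p': 34, 'q': 39, 'r': 133}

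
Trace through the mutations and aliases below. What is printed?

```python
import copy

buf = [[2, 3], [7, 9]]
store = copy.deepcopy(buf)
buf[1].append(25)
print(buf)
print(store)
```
[[2, 3], [7, 9, 25]]
[[2, 3], [7, 9]]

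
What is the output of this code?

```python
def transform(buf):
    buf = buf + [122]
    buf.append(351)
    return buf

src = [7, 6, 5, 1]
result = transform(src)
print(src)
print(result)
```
[7, 6, 5, 1]
[7, 6, 5, 1, 122, 351]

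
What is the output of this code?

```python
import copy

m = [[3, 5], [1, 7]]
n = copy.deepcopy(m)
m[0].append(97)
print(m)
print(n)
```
[[3, 5, 97], [1, 7]]
[[3, 5], [1, 7]]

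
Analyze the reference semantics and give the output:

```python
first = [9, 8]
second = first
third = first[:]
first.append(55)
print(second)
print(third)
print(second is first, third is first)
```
[9, 8, 55]
[9, 8]
True False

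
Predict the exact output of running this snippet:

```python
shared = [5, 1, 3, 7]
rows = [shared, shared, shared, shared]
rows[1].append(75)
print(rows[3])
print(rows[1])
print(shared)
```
[5, 1, 3, 7, 75]
[5, 1, 3, 7, 75]
[5, 1, 3, 7, 75]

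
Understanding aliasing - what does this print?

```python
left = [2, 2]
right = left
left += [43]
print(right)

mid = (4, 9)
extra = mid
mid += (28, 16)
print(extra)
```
[2, 2, 43]
(4, 9)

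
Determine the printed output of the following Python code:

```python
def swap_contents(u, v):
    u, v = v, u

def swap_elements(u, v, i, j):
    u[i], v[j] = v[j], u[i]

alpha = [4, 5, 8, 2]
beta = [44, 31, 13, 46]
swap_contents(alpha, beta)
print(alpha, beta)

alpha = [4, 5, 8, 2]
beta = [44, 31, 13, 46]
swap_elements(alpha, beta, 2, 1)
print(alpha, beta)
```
[4, 5, 8, 2] [44, 31, 13, 46]
[4, 5, 31, 2] [44, 8, 13, 46]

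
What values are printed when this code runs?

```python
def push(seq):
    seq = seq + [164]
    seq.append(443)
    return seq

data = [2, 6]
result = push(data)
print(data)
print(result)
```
[2, 6]
[2, 6, 164, 443]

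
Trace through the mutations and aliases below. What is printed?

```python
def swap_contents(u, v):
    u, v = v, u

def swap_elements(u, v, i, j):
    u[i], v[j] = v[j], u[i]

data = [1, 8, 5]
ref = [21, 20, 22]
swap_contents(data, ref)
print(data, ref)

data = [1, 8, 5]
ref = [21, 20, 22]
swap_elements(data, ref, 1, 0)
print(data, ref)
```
[1, 8, 5] [21, 20, 22]
[1, 21, 5] [8, 20, 22]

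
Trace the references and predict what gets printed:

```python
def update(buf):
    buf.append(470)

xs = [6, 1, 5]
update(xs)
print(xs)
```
[6, 1, 5, 470]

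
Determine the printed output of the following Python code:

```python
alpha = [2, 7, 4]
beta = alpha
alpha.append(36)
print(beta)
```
[2, 7, 4, 36]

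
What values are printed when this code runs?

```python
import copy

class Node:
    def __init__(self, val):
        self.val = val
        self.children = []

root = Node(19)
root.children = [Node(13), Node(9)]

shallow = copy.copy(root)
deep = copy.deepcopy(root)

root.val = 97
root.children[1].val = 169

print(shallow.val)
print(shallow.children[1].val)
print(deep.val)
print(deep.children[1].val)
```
19
169
19
9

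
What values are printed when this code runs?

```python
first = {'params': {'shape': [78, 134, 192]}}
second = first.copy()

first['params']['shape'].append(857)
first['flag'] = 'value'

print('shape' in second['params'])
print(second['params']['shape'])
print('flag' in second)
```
True
[78, 134, 192, 857]
False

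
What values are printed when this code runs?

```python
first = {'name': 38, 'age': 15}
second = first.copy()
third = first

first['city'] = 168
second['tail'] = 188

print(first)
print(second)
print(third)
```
{'name': 38, 'age': 15, 'city': 168}
{'name': 38, 'age': 15, 'tail': 188}
{'name': 38, 'age': 15, 'city': 168}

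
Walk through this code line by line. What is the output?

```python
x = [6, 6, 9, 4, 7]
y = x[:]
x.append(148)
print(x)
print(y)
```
[6, 6, 9, 4, 7, 148]
[6, 6, 9, 4, 7]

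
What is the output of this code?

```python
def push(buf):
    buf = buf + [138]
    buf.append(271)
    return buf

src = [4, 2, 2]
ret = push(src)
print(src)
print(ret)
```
[4, 2, 2]
[4, 2, 2, 138, 271]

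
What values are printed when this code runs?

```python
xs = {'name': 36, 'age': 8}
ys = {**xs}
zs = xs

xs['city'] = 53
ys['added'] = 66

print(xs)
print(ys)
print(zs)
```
{'name': 36, 'age': 8, 'city': 53}
{'name': 36, 'age': 8, 'added': 66}
{'name': 36, 'age': 8, 'city': 53}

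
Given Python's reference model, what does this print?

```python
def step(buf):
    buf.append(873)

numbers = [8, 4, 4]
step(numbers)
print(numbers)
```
[8, 4, 4, 873]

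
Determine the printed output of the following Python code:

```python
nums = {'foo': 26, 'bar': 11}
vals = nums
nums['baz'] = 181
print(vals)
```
{'foo': 26, 'bar': 11, 'baz': 181}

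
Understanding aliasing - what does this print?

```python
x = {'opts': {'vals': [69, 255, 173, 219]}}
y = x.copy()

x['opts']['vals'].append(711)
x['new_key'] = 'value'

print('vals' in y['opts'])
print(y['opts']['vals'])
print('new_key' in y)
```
True
[69, 255, 173, 219, 711]
False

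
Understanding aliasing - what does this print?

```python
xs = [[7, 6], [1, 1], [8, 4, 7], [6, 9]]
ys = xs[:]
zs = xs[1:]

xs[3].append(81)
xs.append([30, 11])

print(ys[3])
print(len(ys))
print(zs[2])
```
[6, 9, 81]
4
[6, 9, 81]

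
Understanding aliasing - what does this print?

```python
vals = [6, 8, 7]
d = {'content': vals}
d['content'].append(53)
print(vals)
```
[6, 8, 7, 53]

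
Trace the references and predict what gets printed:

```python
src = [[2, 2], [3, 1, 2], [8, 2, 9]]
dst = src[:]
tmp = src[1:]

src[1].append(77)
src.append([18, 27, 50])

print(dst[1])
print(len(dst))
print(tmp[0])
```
[3, 1, 2, 77]
3
[3, 1, 2, 77]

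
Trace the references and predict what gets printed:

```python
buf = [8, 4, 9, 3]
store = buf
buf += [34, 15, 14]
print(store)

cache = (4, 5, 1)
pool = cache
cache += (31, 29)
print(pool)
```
[8, 4, 9, 3, 34, 15, 14]
(4, 5, 1)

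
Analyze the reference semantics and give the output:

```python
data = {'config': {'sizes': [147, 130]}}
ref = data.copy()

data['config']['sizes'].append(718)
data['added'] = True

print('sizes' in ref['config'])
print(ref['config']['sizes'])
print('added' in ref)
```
True
[147, 130, 718]
False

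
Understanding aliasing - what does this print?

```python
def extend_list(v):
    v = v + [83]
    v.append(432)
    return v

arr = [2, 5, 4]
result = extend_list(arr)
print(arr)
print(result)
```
[2, 5, 4]
[2, 5, 4, 83, 432]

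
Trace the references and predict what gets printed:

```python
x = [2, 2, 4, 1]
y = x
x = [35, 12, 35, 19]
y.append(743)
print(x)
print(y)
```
[35, 12, 35, 19]
[2, 2, 4, 1, 743]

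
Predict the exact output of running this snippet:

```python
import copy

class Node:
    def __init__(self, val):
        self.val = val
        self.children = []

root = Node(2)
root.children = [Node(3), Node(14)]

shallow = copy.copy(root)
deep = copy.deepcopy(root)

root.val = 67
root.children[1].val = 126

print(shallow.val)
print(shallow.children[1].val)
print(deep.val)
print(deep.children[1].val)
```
2
126
2
14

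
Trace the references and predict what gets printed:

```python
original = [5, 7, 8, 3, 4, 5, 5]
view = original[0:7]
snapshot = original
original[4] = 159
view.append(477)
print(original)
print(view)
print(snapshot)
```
[5, 7, 8, 3, 159, 5, 5]
[5, 7, 8, 3, 4, 5, 5, 477]
[5, 7, 8, 3, 159, 5, 5]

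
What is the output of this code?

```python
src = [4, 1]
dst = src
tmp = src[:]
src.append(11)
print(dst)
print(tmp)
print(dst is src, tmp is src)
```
[4, 1, 11]
[4, 1]
True False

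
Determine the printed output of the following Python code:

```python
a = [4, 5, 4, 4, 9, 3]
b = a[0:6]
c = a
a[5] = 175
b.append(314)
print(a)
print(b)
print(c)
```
[4, 5, 4, 4, 9, 175]
[4, 5, 4, 4, 9, 3, 314]
[4, 5, 4, 4, 9, 175]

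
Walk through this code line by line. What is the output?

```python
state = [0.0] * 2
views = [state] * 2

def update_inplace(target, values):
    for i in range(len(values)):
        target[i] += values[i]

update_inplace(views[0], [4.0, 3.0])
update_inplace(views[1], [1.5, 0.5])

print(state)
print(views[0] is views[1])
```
[5.5, 3.5]
True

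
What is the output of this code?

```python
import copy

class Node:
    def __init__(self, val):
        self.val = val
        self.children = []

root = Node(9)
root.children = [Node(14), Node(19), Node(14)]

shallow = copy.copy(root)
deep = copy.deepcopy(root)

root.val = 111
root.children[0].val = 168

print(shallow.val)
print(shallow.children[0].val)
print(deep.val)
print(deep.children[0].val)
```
9
168
9
14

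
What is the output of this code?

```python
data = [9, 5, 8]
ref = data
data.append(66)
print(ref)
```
[9, 5, 8, 66]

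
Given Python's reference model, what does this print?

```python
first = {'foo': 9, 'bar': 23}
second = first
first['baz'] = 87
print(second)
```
{'foo': 9, 'bar': 23, 'baz': 87}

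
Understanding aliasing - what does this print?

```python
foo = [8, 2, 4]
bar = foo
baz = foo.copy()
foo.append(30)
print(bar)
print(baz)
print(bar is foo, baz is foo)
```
[8, 2, 4, 30]
[8, 2, 4]
True False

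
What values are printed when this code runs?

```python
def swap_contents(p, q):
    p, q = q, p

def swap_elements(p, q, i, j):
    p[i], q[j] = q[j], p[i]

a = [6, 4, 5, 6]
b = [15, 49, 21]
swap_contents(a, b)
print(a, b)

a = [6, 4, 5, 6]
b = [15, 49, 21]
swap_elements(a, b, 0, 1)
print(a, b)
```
[6, 4, 5, 6] [15, 49, 21]
[49, 4, 5, 6] [15, 6, 21]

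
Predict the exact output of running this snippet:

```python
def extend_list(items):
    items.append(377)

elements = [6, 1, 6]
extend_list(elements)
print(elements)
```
[6, 1, 6, 377]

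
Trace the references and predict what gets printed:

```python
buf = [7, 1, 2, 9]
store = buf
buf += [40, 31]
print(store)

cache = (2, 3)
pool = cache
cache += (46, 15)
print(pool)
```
[7, 1, 2, 9, 40, 31]
(2, 3)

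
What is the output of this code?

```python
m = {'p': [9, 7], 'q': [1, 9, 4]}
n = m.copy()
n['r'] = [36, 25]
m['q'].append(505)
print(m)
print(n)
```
{'p': [9, 7], 'q': [1, 9, 4, 505]}
{'p': [9, 7], 'q': [1, 9, 4, 505], 'r': [36, 25]}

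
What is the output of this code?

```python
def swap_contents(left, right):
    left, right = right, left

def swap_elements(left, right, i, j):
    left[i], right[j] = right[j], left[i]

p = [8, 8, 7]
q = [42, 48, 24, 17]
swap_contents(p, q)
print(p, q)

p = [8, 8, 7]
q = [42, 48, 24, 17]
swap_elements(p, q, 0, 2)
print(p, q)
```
[8, 8, 7] [42, 48, 24, 17]
[24, 8, 7] [42, 48, 8, 17]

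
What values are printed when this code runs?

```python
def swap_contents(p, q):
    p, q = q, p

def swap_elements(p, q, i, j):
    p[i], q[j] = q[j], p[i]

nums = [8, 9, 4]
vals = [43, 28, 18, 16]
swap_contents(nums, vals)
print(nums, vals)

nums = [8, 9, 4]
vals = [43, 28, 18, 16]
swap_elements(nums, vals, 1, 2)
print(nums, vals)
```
[8, 9, 4] [43, 28, 18, 16]
[8, 18, 4] [43, 28, 9, 16]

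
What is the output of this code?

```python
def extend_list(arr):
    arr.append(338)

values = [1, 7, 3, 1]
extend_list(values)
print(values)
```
[1, 7, 3, 1, 338]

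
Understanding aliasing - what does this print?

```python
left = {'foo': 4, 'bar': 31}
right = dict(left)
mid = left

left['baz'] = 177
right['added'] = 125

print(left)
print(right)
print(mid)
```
{'foo': 4, 'bar': 31, 'baz': 177}
{'foo': 4, 'bar': 31, 'added': 125}
{'foo': 4, 'bar': 31, 'baz': 177}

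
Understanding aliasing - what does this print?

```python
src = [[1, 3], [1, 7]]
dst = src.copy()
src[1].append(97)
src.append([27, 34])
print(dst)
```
[[1, 3], [1, 7, 97]]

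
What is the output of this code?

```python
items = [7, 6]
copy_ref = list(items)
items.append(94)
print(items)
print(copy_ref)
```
[7, 6, 94]
[7, 6]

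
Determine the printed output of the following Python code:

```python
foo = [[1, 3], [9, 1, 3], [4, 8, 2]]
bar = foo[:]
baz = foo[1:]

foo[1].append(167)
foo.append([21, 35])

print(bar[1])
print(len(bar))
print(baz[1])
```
[9, 1, 3, 167]
3
[4, 8, 2]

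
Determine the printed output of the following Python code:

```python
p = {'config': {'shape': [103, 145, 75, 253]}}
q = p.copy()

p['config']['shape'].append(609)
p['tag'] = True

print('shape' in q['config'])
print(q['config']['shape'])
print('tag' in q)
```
True
[103, 145, 75, 253, 609]
False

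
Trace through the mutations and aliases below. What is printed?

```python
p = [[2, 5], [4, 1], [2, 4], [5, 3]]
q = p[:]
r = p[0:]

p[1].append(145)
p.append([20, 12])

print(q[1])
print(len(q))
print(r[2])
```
[4, 1, 145]
4
[2, 4]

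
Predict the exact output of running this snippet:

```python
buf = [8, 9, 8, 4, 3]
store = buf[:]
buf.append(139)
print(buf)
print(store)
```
[8, 9, 8, 4, 3, 139]
[8, 9, 8, 4, 3]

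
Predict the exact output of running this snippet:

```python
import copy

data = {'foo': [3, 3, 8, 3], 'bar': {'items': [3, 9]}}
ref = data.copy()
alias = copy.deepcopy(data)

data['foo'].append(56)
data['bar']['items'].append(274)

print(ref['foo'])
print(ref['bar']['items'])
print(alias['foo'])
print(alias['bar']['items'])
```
[3, 3, 8, 3, 56]
[3, 9, 274]
[3, 3, 8, 3]
[3, 9]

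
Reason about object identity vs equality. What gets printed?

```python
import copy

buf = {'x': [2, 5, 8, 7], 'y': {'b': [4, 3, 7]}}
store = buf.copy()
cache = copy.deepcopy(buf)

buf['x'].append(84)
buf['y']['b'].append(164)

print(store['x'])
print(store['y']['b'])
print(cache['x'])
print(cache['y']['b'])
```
[2, 5, 8, 7, 84]
[4, 3, 7, 164]
[2, 5, 8, 7]
[4, 3, 7]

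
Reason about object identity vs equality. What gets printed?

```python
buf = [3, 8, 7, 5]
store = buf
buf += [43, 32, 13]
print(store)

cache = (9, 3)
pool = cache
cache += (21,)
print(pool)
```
[3, 8, 7, 5, 43, 32, 13]
(9, 3)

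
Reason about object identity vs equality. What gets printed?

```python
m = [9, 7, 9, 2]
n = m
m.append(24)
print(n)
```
[9, 7, 9, 2, 24]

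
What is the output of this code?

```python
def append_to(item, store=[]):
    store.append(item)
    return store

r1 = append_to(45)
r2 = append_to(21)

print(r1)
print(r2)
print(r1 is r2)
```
[45, 21]
[45, 21]
True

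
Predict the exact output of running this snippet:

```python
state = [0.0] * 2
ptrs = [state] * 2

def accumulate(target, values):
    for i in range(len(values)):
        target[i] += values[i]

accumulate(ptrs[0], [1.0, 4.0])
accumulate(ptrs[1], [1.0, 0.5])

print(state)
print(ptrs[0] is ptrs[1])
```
[2.0, 4.5]
True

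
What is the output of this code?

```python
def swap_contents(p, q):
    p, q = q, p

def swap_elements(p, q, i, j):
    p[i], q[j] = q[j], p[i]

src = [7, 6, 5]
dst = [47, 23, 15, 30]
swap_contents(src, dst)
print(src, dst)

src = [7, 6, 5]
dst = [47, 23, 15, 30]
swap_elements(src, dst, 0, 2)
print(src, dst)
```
[7, 6, 5] [47, 23, 15, 30]
[15, 6, 5] [47, 23, 7, 30]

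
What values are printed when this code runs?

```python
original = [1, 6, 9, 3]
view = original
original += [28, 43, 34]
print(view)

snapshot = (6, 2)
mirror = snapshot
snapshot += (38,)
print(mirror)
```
[1, 6, 9, 3, 28, 43, 34]
(6, 2)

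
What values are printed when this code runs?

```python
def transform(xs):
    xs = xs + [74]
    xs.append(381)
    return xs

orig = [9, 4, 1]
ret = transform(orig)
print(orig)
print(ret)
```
[9, 4, 1]
[9, 4, 1, 74, 381]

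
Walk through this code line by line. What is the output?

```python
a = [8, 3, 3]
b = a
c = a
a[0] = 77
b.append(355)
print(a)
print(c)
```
[77, 3, 3, 355]
[77, 3, 3, 355]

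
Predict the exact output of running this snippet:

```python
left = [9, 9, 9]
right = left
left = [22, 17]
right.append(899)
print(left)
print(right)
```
[22, 17]
[9, 9, 9, 899]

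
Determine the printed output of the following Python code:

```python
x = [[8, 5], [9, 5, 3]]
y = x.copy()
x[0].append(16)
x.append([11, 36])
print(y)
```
[[8, 5, 16], [9, 5, 3]]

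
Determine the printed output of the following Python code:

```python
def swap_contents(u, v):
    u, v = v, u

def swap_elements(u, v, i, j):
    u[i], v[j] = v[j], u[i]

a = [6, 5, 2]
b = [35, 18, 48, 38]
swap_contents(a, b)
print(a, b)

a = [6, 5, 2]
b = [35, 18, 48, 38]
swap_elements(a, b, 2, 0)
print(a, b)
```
[6, 5, 2] [35, 18, 48, 38]
[6, 5, 35] [2, 18, 48, 38]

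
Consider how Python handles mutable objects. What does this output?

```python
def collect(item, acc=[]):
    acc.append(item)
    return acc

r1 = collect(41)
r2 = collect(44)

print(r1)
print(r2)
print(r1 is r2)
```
[41, 44]
[41, 44]
True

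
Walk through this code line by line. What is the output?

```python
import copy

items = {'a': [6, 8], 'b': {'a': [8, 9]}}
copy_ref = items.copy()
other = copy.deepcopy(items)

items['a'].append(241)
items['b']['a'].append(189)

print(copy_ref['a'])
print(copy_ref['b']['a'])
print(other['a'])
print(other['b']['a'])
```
[6, 8, 241]
[8, 9, 189]
[6, 8]
[8, 9]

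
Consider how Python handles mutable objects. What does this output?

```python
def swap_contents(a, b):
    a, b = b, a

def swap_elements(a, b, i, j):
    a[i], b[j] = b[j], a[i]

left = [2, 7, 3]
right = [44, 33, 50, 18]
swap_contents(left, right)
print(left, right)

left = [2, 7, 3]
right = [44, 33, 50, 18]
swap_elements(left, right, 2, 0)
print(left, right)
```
[2, 7, 3] [44, 33, 50, 18]
[2, 7, 44] [3, 33, 50, 18]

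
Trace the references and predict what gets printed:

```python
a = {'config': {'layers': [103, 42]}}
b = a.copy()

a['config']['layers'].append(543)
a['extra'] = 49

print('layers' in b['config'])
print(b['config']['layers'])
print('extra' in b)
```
True
[103, 42, 543]
False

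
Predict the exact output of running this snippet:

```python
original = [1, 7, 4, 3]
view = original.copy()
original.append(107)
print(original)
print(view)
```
[1, 7, 4, 3, 107]
[1, 7, 4, 3]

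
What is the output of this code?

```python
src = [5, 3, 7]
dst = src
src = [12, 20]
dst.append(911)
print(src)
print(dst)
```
[12, 20]
[5, 3, 7, 911]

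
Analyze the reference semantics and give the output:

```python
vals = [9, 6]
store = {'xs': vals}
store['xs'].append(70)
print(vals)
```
[9, 6, 70]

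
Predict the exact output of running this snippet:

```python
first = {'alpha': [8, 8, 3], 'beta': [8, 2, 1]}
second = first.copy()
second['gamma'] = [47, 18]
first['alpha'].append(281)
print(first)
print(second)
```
{'alpha': [8, 8, 3, 281], 'beta': [8, 2, 1]}
{'alpha': [8, 8, 3, 281], 'beta': [8, 2, 1], 'gamma': [47, 18]}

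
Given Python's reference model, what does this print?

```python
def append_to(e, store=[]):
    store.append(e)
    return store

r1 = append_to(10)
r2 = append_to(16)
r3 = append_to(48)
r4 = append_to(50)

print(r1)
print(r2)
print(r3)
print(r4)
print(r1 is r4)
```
[10, 16, 48, 50]
[10, 16, 48, 50]
[10, 16, 48, 50]
[10, 16, 48, 50]
True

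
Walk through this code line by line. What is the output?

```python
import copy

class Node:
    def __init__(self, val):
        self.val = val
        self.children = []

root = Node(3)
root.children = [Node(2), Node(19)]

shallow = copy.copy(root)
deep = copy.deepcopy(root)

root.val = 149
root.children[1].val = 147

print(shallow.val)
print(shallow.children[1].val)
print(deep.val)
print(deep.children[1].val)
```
3
147
3
19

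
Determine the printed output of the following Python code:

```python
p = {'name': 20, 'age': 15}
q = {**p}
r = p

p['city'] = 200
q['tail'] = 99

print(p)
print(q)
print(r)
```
{'name': 20, 'age': 15, 'city': 200}
{'name': 20, 'age': 15, 'tail': 99}
{'name': 20, 'age': 15, 'city': 200}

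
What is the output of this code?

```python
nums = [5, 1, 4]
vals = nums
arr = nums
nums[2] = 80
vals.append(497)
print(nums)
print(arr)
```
[5, 1, 80, 497]
[5, 1, 80, 497]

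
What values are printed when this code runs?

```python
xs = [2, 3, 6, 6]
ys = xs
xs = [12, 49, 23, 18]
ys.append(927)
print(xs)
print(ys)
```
[12, 49, 23, 18]
[2, 3, 6, 6, 927]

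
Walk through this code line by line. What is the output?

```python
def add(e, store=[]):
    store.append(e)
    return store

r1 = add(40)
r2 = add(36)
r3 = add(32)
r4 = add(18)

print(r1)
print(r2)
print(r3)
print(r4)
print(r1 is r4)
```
[40, 36, 32, 18]
[40, 36, 32, 18]
[40, 36, 32, 18]
[40, 36, 32, 18]
True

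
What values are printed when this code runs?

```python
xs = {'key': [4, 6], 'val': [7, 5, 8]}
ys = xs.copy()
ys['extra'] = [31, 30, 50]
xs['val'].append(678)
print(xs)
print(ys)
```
{'key': [4, 6], 'val': [7, 5, 8, 678]}
{'key': [4, 6], 'val': [7, 5, 8, 678], 'extra': [31, 30, 50]}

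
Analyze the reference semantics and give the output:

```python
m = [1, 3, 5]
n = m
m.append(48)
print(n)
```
[1, 3, 5, 48]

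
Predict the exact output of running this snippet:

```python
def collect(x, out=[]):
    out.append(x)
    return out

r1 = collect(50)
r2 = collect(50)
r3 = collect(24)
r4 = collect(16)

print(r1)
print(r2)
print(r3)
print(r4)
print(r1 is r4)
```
[50, 50, 24, 16]
[50, 50, 24, 16]
[50, 50, 24, 16]
[50, 50, 24, 16]
True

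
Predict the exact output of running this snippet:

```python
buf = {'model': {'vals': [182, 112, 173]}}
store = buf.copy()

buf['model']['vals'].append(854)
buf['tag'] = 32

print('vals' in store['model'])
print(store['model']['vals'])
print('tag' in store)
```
True
[182, 112, 173, 854]
False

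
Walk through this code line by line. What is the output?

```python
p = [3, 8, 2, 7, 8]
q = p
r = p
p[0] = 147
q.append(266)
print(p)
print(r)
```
[147, 8, 2, 7, 8, 266]
[147, 8, 2, 7, 8, 266]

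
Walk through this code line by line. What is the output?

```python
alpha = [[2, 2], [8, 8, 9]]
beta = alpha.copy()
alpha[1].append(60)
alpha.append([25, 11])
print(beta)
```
[[2, 2], [8, 8, 9, 60]]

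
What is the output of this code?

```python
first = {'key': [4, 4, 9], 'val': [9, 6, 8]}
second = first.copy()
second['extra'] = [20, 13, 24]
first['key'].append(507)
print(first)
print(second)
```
{'key': [4, 4, 9, 507], 'val': [9, 6, 8]}
{'key': [4, 4, 9, 507], 'val': [9, 6, 8], 'extra': [20, 13, 24]}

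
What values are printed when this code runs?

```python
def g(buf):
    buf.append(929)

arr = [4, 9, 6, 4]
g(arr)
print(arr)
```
[4, 9, 6, 4, 929]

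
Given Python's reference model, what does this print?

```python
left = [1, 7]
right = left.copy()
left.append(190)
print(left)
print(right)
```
[1, 7, 190]
[1, 7]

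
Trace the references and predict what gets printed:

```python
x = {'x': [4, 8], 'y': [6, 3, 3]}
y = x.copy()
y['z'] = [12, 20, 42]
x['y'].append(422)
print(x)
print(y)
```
{'x': [4, 8], 'y': [6, 3, 3, 422]}
{'x': [4, 8], 'y': [6, 3, 3, 422], 'z': [12, 20, 42]}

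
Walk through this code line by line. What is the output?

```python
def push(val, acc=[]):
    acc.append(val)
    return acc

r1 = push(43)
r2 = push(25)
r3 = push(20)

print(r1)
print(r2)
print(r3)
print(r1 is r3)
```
[43, 25, 20]
[43, 25, 20]
[43, 25, 20]
True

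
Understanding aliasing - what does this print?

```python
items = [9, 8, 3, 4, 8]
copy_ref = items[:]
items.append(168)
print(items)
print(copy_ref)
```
[9, 8, 3, 4, 8, 168]
[9, 8, 3, 4, 8]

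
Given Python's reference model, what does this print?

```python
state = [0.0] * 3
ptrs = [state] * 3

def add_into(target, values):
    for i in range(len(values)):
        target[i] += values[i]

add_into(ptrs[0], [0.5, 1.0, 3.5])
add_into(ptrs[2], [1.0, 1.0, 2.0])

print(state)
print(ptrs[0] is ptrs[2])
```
[1.5, 2.0, 5.5]
True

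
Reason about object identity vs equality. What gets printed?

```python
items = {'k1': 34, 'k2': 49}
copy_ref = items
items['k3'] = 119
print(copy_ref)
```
{'k1': 34, 'k2': 49, 'k3': 119}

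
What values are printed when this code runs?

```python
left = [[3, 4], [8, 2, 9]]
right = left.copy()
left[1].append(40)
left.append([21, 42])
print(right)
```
[[3, 4], [8, 2, 9, 40]]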